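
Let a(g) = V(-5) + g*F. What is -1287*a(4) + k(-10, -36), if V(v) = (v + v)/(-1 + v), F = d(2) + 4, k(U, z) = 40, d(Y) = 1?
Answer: -27845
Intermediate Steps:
F = 5 (F = 1 + 4 = 5)
V(v) = 2*v/(-1 + v) (V(v) = (2*v)/(-1 + v) = 2*v/(-1 + v))
a(g) = 5/3 + 5*g (a(g) = 2*(-5)/(-1 - 5) + g*5 = 2*(-5)/(-6) + 5*g = 2*(-5)*(-⅙) + 5*g = 5/3 + 5*g)
-1287*a(4) + k(-10, -36) = -1287*(5/3 + 5*4) + 40 = -1287*(5/3 + 20) + 40 = -1287*65/3 + 40 = -27885 + 40 = -27845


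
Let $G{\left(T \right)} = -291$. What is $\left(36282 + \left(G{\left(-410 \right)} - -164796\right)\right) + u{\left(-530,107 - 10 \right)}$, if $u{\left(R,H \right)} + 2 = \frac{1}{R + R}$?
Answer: $\frac{212832099}{1060} \approx 2.0079 \cdot 10^{5}$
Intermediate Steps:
$u{\left(R,H \right)} = -2 + \frac{1}{2 R}$ ($u{\left(R,H \right)} = -2 + \frac{1}{R + R} = -2 + \frac{1}{2 R}$)
$\left(36282 + \left(G{\left(-410 \right)} - -164796\right)\right) + u{\left(-530,107 - 10 \right)} = \left(36282 - -164505\right) - \left(2 - \frac{1}{2 \left(-530\right)}\right) = \left(36282 + \left(-291 + 164796\right)\right) + \left(-2 + \frac{1}{2} \left(- \frac{1}{530}\right)\right) = \left(36282 + 164505\right) - \frac{2121}{1060} = 200787 - \frac{2121}{1060} = \frac{212832099}{1060}$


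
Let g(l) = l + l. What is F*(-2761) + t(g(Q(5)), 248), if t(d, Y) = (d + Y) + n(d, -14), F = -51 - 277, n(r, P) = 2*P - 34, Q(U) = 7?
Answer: 905808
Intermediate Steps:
n(r, P) = -34 + 2*P
F = -328
g(l) = 2*l
t(d, Y) = -62 + Y + d (t(d, Y) = (d + Y) + (-34 + 2*(-14)) = (Y + d) + (-34 - 28) = (Y + d) - 62 = -62 + Y + d)
F*(-2761) + t(g(Q(5)), 248) = -328*(-2761) + (-62 + 248 + 2*7) = 905608 + (-62 + 248 + 14) = 905608 + 200 = 905808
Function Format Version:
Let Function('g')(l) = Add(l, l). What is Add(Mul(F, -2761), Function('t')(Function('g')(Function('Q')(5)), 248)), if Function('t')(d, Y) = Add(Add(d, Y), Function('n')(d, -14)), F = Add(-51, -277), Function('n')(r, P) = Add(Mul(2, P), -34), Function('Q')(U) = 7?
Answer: 905808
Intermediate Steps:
Function('n')(r, P) = Add(-34, Mul(2, P))
F = -328
Function('g')(l) = Mul(2, l)
Function('t')(d, Y) = Add(-62, Y, d) (Function('t')(d, Y) = Add(Add(d, Y), Add(-34, Mul(2, -14))) = Add(Add(Y, d), Add(-34, -28)) = Add(Add(Y, d), -62) = Add(-62, Y, d))
Add(Mul(F, -2761), Function('t')(Function('g')(Function('Q')(5)), 248)) = Add(Mul(-328, -2761), Add(-62, 248, Mul(2, 7))) = Add(905608, Add(-62, 248, 14)) = Add(905608, 200) = 905808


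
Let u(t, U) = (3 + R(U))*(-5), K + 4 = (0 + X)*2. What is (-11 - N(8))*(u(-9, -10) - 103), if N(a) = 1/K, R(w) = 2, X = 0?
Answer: 1376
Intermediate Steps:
K = -4 (K = -4 + (0 + 0)*2 = -4 + 0*2 = -4 + 0 = -4)
u(t, U) = -25 (u(t, U) = (3 + 2)*(-5) = 5*(-5) = -25)
N(a) = -¼ (N(a) = 1/(-4) = -¼)
(-11 - N(8))*(u(-9, -10) - 103) = (-11 - 1*(-¼))*(-25 - 103) = (-11 + ¼)*(-128) = -43/4*(-128) = 1376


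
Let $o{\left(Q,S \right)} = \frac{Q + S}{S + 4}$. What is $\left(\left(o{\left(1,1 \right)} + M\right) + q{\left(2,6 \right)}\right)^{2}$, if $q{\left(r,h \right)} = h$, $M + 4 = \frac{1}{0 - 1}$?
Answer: $\frac{49}{25} \approx 1.96$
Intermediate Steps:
$o{\left(Q,S \right)} = \frac{Q + S}{4 + S}$
$M = -5$ ($M = -4 + \frac{1}{0 - 1} = -4 + \frac{1}{-1} = -4 - 1 = -5$)
$\left(\left(o{\left(1,1 \right)} + M\right) + q{\left(2,6 \right)}\right)^{2} = \left(\left(\frac{1 + 1}{4 + 1} - 5\right) + 6\right)^{2} = \left(\left(\frac{1}{5} \cdot 2 - 5\right) + 6\right)^{2} = \left(\left(\frac{2}{5} - 5\right) + 6\right)^{2} = \left(- \frac{23}{5} + 6\right)^{2} = \left(\frac{7}{5}\right)^{2} = \frac{49}{25}$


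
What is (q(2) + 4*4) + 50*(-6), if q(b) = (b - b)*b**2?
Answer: -284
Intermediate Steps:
q(b) = 0 (q(b) = 0*b**2 = 0)
(q(2) + 4*4) + 50*(-6) = (0 + 4*4) + 50*(-6) = (0 + 16) - 300 = 16 - 300 = -284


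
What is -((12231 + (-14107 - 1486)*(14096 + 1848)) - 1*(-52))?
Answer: 248602509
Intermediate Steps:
-((12231 + (-14107 - 1486)*(14096 + 1848)) - 1*(-52)) = -((12231 - 15593*15944) + 52) = -((12231 - 248614792) + 52) = -(-248602561 + 52) = -1*(-248602509) = 248602509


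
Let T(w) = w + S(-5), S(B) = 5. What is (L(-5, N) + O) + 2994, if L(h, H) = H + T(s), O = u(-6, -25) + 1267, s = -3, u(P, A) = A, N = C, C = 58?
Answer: 4296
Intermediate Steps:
N = 58
O = 1242 (O = -25 + 1267 = 1242)
T(w) = 5 + w (T(w) = w + 5 = 5 + w)
L(h, H) = 2 + H (L(h, H) = H + (5 - 3) = H + 2 = 2 + H)
(L(-5, N) + O) + 2994 = ((2 + 58) + 1242) + 2994 = (60 + 1242) + 2994 = 1302 + 2994 = 4296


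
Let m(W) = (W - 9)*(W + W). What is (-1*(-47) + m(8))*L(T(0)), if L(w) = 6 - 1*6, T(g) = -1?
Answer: 0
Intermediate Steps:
L(w) = 0 (L(w) = 6 - 6 = 0)
m(W) = 2*W*(-9 + W) (m(W) = (-9 + W)*(2*W) = 2*W*(-9 + W))
(-1*(-47) + m(8))*L(T(0)) = (-1*(-47) + 2*8*(-9 + 8))*0 = (47 + 2*8*(-1))*0 = (47 - 16)*0 = 31*0 = 0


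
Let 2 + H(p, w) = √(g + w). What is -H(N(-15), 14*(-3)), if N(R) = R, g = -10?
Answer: 2 - 2*I*√13 ≈ 2.0 - 7.2111*I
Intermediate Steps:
H(p, w) = -2 + √(-10 + w)
-H(N(-15), 14*(-3)) = -(-2 + √(-10 + 14*(-3))) = -(-2 + √(-10 - 42)) = -(-2 + √(-52)) = -(-2 + 2*I*√13) = 2 - 2*I*√13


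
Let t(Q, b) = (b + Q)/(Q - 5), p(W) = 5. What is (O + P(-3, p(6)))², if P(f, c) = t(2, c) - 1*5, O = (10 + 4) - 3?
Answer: 121/9 ≈ 13.444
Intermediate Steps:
O = 11 (O = 14 - 3 = 11)
t(Q, b) = (Q + b)/(-5 + Q)
P(f, c) = -17/3 - c/3 (P(f, c) = (2 + c)/(-5 + 2) - 1*5 = (2 + c)/(-3) - 5 = -(2 + c)/3 - 5 = (-⅔ - c/3) - 5 = -17/3 - c/3)
(O + P(-3, p(6)))² = (11 + (-17/3 - ⅓*5))² = (11 + (-17/3 - 5/3))² = (11 - 22/3)² = (11/3)² = 121/9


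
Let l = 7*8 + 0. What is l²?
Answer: 3136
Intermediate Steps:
l = 56 (l = 56 + 0 = 56)
l² = 56² = 3136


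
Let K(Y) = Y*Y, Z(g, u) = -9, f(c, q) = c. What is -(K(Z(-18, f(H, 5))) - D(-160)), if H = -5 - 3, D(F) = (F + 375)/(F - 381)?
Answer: -44036/541 ≈ -81.397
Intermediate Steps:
D(F) = (375 + F)/(-381 + F)
H = -8
K(Y) = Y²
-(K(Z(-18, f(H, 5))) - D(-160)) = -((-9)² - (375 - 160)/(-381 - 160)) = -(81 - 215/(-541)) = -(81 - (-1)*215/541) = -(81 - 1*(-215/541)) = -(81 + 215/541) = -1*44036/541 = -44036/541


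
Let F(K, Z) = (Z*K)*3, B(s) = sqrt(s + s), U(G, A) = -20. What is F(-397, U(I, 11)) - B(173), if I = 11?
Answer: 23820 - sqrt(346) ≈ 23801.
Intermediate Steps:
B(s) = sqrt(2)*sqrt(s) (B(s) = sqrt(2*s) = sqrt(2)*sqrt(s))
F(K, Z) = 3*K*Z (F(K, Z) = (K*Z)*3 = 3*K*Z)
F(-397, U(I, 11)) - B(173) = 3*(-397)*(-20) - sqrt(2)*sqrt(173) = 23820 - sqrt(346)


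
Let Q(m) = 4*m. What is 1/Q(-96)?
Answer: -1/384 ≈ -0.0026042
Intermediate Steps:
1/Q(-96) = 1/(4*(-96)) = 1/(-384) = -1/384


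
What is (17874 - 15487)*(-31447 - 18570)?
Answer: -119390579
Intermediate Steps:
(17874 - 15487)*(-31447 - 18570) = 2387*(-50017) = -119390579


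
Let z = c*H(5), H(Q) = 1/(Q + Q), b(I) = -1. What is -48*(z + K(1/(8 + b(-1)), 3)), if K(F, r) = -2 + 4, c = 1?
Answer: -504/5 ≈ -100.80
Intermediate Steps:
H(Q) = 1/(2*Q)
K(F, r) = 2
z = ⅒ (z = 1*((½)/5) = 1*((½)*(⅕)) = 1*(⅒) = ⅒ ≈ 0.10000)
-48*(z + K(1/(8 + b(-1)), 3)) = -48*(⅒ + 2) = -48*21/10 = -504/5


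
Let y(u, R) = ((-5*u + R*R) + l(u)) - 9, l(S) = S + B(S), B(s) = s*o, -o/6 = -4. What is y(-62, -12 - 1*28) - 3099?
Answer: -2748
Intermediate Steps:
o = 24 (o = -6*(-4) = 24)
B(s) = 24*s (B(s) = s*24 = 24*s)
l(S) = 25*S (l(S) = S + 24*S = 25*S)
y(u, R) = -9 + R**2 + 20*u (y(u, R) = ((-5*u + R*R) + 25*u) - 9 = ((-5*u + R**2) + 25*u) - 9 = ((R**2 - 5*u) + 25*u) - 9 = (R**2 + 20*u) - 9 = -9 + R**2 + 20*u)
y(-62, -12 - 1*28) - 3099 = (-9 + (-12 - 1*28)**2 + 20*(-62)) - 3099 = (-9 + (-12 - 28)**2 - 1240) - 3099 = (-9 + (-40)**2 - 1240) - 3099 = (-9 + 1600 - 1240) - 3099 = 351 - 3099 = -2748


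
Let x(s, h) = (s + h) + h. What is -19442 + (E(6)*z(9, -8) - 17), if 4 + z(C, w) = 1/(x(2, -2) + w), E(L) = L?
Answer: -97418/5 ≈ -19484.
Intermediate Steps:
x(s, h) = s + 2*h (x(s, h) = (h + s) + h = s + 2*h)
z(C, w) = -4 + 1/(-2 + w) (z(C, w) = -4 + 1/((2 + 2*(-2)) + w) = -4 + 1/((2 - 4) + w) = -4 + 1/(-2 + w))
-19442 + (E(6)*z(9, -8) - 17) = -19442 + (6*((9 - 4*(-8))/(-2 - 8)) - 17) = -19442 + (6*((9 + 32)/(-10)) - 17) = -19442 + (6*(-⅒*41) - 17) = -19442 + (6*(-41/10) - 17) = -19442 + (-123/5 - 17) = -19442 - 208/5 = -97418/5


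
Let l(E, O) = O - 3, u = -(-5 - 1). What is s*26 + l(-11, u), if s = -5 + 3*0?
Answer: -127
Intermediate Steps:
u = 6 (u = -1*(-6) = 6)
l(E, O) = -3 + O
s = -5 (s = -5 + 0 = -5)
s*26 + l(-11, u) = -5*26 + (-3 + 6) = -130 + 3 = -127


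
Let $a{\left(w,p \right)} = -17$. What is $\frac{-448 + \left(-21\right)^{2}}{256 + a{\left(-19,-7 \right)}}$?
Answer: $- \frac{7}{239} \approx -0.029289$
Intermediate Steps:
$\frac{-448 + \left(-21\right)^{2}}{256 + a{\left(-19,-7 \right)}} = \frac{-448 + \left(-21\right)^{2}}{256 - 17} = \frac{-448 + 441}{239} = \left(-7\right) \frac{1}{239} = - \frac{7}{239}$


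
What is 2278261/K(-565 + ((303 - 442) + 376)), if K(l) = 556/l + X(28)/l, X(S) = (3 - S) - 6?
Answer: -747269608/525 ≈ -1.4234e+6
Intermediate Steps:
X(S) = -3 - S
K(l) = 525/l (K(l) = 556/l + (-3 - 1*28)/l = 556/l + (-3 - 28)/l = 556/l - 31/l = 525/l)
2278261/K(-565 + ((303 - 442) + 376)) = 2278261/((525/(-565 + ((303 - 442) + 376)))) = 2278261/((525/(-565 + (-139 + 376)))) = 2278261/((525/(-565 + 237))) = 2278261/((525/(-328))) = 2278261/((525*(-1/328))) = 2278261/(-525/328) = 2278261*(-328/525) = -747269608/525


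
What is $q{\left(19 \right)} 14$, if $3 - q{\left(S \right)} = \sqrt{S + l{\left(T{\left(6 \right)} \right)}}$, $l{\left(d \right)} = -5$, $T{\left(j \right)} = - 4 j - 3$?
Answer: $42 - 14 \sqrt{14} \approx -10.383$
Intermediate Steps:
$T{\left(j \right)} = -3 - 4 j$
$q{\left(S \right)} = 3 - \sqrt{-5 + S}$ ($q{\left(S \right)} = 3 - \sqrt{S - 5} = 3 - \sqrt{-5 + S}$)
$q{\left(19 \right)} 14 = \left(3 - \sqrt{-5 + 19}\right) 14 = \left(3 - \sqrt{14}\right) 14 = 42 - 14 \sqrt{14}$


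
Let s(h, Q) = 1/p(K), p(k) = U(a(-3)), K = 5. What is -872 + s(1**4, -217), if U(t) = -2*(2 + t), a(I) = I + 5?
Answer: -6977/8 ≈ -872.13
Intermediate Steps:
a(I) = 5 + I
U(t) = -4 - 2*t
p(k) = -8 (p(k) = -4 - 2*(5 - 3) = -4 - 2*2 = -4 - 4 = -8)
s(h, Q) = -1/8 (s(h, Q) = 1/(-8) = -1/8)
-872 + s(1**4, -217) = -872 - 1/8 = -6977/8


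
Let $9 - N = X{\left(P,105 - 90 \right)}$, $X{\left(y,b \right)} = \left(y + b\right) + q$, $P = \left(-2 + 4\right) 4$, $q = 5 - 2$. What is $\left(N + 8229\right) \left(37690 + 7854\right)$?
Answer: $374007328$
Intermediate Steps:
$q = 3$ ($q = 5 - 2 = 3$)
$P = 8$ ($P = 2 \cdot 4 = 8$)
$X{\left(y,b \right)} = 3 + b + y$ ($X{\left(y,b \right)} = \left(y + b\right) + 3 = \left(b + y\right) + 3 = 3 + b + y$)
$N = -17$ ($N = 9 - \left(3 + \left(105 - 90\right) + 8\right) = 9 - \left(3 + 15 + 8\right) = 9 - 26 = -17$)
$\left(N + 8229\right) \left(37690 + 7854\right) = \left(-17 + 8229\right) \left(37690 + 7854\right) = 8212 \cdot 45544 = 374007328$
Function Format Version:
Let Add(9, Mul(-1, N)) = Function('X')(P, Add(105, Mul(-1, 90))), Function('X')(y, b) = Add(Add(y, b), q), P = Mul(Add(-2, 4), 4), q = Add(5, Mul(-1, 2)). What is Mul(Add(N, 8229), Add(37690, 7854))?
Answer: 374007328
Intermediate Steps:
q = 3 (q = Add(5, -2) = 3)
P = 8 (P = Mul(2, 4) = 8)
Function('X')(y, b) = Add(3, b, y) (Function('X')(y, b) = Add(Add(y, b), 3) = Add(Add(b, y), 3) = Add(3, b, y))
N = -17 (N = Add(9, Mul(-1, Add(3, Add(105, Mul(-1, 90)), 8))) = Add(9, Mul(-1, Add(3, Add(105, -90), 8))) = Add(9, Mul(-1, Add(3, 15, 8))) = Add(9, Mul(-1, 26)) = Add(9, -26) = -17)
Mul(Add(N, 8229), Add(37690, 7854)) = Mul(Add(-17, 8229), Add(37690, 7854)) = Mul(8212, 45544) = 374007328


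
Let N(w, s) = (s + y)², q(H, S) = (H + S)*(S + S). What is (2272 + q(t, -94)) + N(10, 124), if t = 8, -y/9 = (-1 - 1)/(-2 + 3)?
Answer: 38604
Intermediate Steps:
y = 18 (y = -9*(-1 - 1)/(-2 + 3) = -(-18)/1 = -(-18) = -9*(-2) = 18)
q(H, S) = 2*S*(H + S) (q(H, S) = (H + S)*(2*S) = 2*S*(H + S))
N(w, s) = (18 + s)² (N(w, s) = (s + 18)² = (18 + s)²)
(2272 + q(t, -94)) + N(10, 124) = (2272 + 2*(-94)*(8 - 94)) + (18 + 124)² = (2272 + 2*(-94)*(-86)) + 142² = (2272 + 16168) + 20164 = 18440 + 20164 = 38604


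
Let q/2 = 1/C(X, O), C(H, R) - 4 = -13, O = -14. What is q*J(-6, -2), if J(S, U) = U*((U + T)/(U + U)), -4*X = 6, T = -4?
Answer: 2/3 ≈ 0.66667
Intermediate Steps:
X = -3/2 (X = -1/4*6 = -3/2 ≈ -1.5000)
C(H, R) = -9 (C(H, R) = 4 - 13 = -9)
q = -2/9 (q = 2/(-9) = 2*(-1/9) = -2/9 ≈ -0.22222)
J(S, U) = -2 + U/2 (J(S, U) = U*((U - 4)/(U + U)) = U*((-4 + U)/((2*U))) = U*((-4 + U)*(1/(2*U))) = U*((-4 + U)/(2*U)) = -2 + U/2)
q*J(-6, -2) = -2*(-2 + (1/2)*(-2))/9 = -2*(-2 - 1)/9 = -2/9*(-3) = 2/3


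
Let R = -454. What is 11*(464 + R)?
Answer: 110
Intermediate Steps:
11*(464 + R) = 11*(464 - 454) = 11*10 = 110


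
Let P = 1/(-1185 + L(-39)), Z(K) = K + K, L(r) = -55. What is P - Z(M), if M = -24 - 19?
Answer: 106639/1240 ≈ 85.999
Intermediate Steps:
M = -43
Z(K) = 2*K
P = -1/1240 (P = 1/(-1185 - 55) = 1/(-1240) = -1/1240 ≈ -0.00080645)
P - Z(M) = -1/1240 - 2*(-43) = -1/1240 - 1*(-86) = -1/1240 + 86 = 106639/1240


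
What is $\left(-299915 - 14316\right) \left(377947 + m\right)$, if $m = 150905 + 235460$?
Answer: $-240170524072$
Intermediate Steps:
$m = 386365$
$\left(-299915 - 14316\right) \left(377947 + m\right) = \left(-299915 - 14316\right) \left(377947 + 386365\right) = \left(-314231\right) 764312 = -240170524072$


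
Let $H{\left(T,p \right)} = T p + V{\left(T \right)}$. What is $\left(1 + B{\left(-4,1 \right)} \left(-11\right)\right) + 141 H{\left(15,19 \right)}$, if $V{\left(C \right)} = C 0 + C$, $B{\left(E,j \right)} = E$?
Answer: $42345$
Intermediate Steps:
$V{\left(C \right)} = C$ ($V{\left(C \right)} = 0 + C = C$)
$H{\left(T,p \right)} = T + T p$ ($H{\left(T,p \right)} = T p + T = T + T p$)
$\left(1 + B{\left(-4,1 \right)} \left(-11\right)\right) + 141 H{\left(15,19 \right)} = \left(1 - -44\right) + 141 \cdot 15 \left(1 + 19\right) = \left(1 + 44\right) + 141 \cdot 15 \cdot 20 = 45 + 141 \cdot 300 = 45 + 42300 = 42345$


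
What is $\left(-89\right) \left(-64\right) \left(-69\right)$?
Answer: $-393024$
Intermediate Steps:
$\left(-89\right) \left(-64\right) \left(-69\right) = 5696 \left(-69\right) = -393024$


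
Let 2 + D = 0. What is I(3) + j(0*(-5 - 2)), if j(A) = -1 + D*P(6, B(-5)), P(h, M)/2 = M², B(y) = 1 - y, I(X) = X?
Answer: -142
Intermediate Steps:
P(h, M) = 2*M²
D = -2 (D = -2 + 0 = -2)
j(A) = -145 (j(A) = -1 - 4*(1 - 1*(-5))² = -1 - 4*(1 + 5)² = -1 - 4*6² = -1 - 4*36 = -1 - 2*72 = -1 - 144 = -145)
I(3) + j(0*(-5 - 2)) = 3 - 145 = -142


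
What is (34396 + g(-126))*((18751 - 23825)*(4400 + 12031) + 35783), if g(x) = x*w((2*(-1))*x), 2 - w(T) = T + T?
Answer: -8137506918928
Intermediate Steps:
w(T) = 2 - 2*T (w(T) = 2 - (T + T) = 2 - 2*T)
g(x) = x*(2 + 4*x) (g(x) = x*(2 - 2*2*(-1)*x) = x*(2 - (-4)*x) = x*(2 + 4*x))
(34396 + g(-126))*((18751 - 23825)*(4400 + 12031) + 35783) = (34396 + 2*(-126)*(1 + 2*(-126)))*((18751 - 23825)*(4400 + 12031) + 35783) = (34396 + 2*(-126)*(1 - 252))*(-5074*16431 + 35783) = (34396 + 2*(-126)*(-251))*(-83370894 + 35783) = (34396 + 63252)*(-83335111) = 97648*(-83335111) = -8137506918928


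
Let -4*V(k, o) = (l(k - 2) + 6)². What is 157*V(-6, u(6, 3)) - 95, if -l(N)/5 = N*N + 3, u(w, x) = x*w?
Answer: -16994217/4 ≈ -4.2486e+6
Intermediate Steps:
u(w, x) = w*x
l(N) = -15 - 5*N² (l(N) = -5*(N*N + 3) = -5*(N² + 3) = -5*(3 + N²) = -15 - 5*N²)
V(k, o) = -(-9 - 5*(-2 + k)²)²/4 (V(k, o) = -((-15 - 5*(k - 2)²) + 6)²/4 = -((-15 - 5*(-2 + k)²) + 6)²/4 = -(-9 - 5*(-2 + k)²)²/4)
157*V(-6, u(6, 3)) - 95 = 157*(-(9 + 5*(-2 - 6)²)²/4) - 95 = 157*(-(9 + 5*(-8)²)²/4) - 95 = 157*(-(9 + 5*64)²/4) - 95 = 157*(-(9 + 320)²/4) - 95 = 157*(-¼*329²) - 95 = 157*(-¼*108241) - 95 = 157*(-108241/4) - 95 = -16993837/4 - 95 = -16994217/4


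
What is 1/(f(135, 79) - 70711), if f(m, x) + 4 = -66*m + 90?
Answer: -1/79535 ≈ -1.2573e-5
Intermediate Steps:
f(m, x) = 86 - 66*m (f(m, x) = -4 + (-66*m + 90) = -4 + (90 - 66*m) = 86 - 66*m)
1/(f(135, 79) - 70711) = 1/((86 - 66*135) - 70711) = 1/((86 - 8910) - 70711) = 1/(-8824 - 70711) = 1/(-79535) = -1/79535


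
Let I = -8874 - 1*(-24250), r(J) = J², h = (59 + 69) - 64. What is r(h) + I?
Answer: 19472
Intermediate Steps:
h = 64 (h = 128 - 64 = 64)
I = 15376 (I = -8874 + 24250 = 15376)
r(h) + I = 64² + 15376 = 4096 + 15376 = 19472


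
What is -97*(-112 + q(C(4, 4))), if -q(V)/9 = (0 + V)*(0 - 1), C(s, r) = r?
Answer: 7372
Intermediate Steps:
q(V) = 9*V (q(V) = -9*(0 + V)*(0 - 1) = -9*V*(-1) = -(-9)*V = 9*V)
-97*(-112 + q(C(4, 4))) = -97*(-112 + 9*4) = -97*(-112 + 36) = -97*(-76) = 7372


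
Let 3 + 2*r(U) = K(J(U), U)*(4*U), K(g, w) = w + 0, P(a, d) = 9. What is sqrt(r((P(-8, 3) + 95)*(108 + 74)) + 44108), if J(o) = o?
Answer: sqrt(2866329898)/2 ≈ 26769.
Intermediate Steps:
K(g, w) = w
r(U) = -3/2 + 2*U**2 (r(U) = -3/2 + (U*(4*U))/2 = -3/2 + (4*U**2)/2 = -3/2 + 2*U**2)
sqrt(r((P(-8, 3) + 95)*(108 + 74)) + 44108) = sqrt((-3/2 + 2*((9 + 95)*(108 + 74))**2) + 44108) = sqrt((-3/2 + 2*(104*182)**2) + 44108) = sqrt((-3/2 + 2*18928**2) + 44108) = sqrt((-3/2 + 2*358269184) + 44108) = sqrt((-3/2 + 716538368) + 44108) = sqrt(1433076733/2 + 44108) = sqrt(1433164949/2) = sqrt(2866329898)/2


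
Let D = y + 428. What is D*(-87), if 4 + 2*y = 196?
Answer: -45588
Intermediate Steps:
y = 96 (y = -2 + (½)*196 = -2 + 98 = 96)
D = 524 (D = 96 + 428 = 524)
D*(-87) = 524*(-87) = -45588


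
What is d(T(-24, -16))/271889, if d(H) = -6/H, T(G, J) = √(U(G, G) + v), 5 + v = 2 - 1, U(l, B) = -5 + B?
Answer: 2*I*√33/2990779 ≈ 3.8415e-6*I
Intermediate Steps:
v = -4 (v = -5 + (2 - 1) = -5 + 1 = -4)
T(G, J) = √(-9 + G) (T(G, J) = √((-5 + G) - 4) = √(-9 + G))
d(T(-24, -16))/271889 = -6/√(-9 - 24)/271889 = -6*(-I*√33/33)*(1/271889) = -(-2)*I*√33/11*(1/271889) = (2*I*√33/11)*(1/271889) = 2*I*√33/2990779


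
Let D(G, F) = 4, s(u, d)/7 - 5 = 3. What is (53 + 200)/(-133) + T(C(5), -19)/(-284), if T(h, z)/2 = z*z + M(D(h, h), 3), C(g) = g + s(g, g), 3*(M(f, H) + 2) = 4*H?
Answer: -84205/18886 ≈ -4.4586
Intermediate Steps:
s(u, d) = 56 (s(u, d) = 35 + 7*3 = 35 + 21 = 56)
M(f, H) = -2 + 4*H/3 (M(f, H) = -2 + (4*H)/3 = -2 + 4*H/3)
C(g) = 56 + g (C(g) = g + 56 = 56 + g)
T(h, z) = 4 + 2*z² (T(h, z) = 2*(z*z + (-2 + (4/3)*3)) = 2*(z² + (-2 + 4)) = 2*(z² + 2) = 2*(2 + z²) = 4 + 2*z²)
(53 + 200)/(-133) + T(C(5), -19)/(-284) = (53 + 200)/(-133) + (4 + 2*(-19)²)/(-284) = 253*(-1/133) + (4 + 2*361)*(-1/284) = -253/133 + (4 + 722)*(-1/284) = -253/133 + 726*(-1/284) = -253/133 - 363/142 = -84205/18886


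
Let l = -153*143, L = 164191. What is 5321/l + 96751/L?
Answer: 73126754/211313817 ≈ 0.34606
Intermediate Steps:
l = -21879
5321/l + 96751/L = 5321/(-21879) + 96751/164191 = 5321*(-1/21879) + 96751*(1/164191) = -313/1287 + 96751/164191 = 73126754/211313817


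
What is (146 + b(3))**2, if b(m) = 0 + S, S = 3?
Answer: 22201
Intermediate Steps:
b(m) = 3 (b(m) = 0 + 3 = 3)
(146 + b(3))**2 = (146 + 3)**2 = 149**2 = 22201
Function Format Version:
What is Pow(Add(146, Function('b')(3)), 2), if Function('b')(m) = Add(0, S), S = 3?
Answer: 22201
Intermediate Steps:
Function('b')(m) = 3 (Function('b')(m) = Add(0, 3) = 3)
Pow(Add(146, Function('b')(3)), 2) = Pow(Add(146, 3), 2) = Pow(149, 2) = 22201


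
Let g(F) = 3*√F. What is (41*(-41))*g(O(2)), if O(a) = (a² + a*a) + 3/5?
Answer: -5043*√215/5 ≈ -14789.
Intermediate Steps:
O(a) = ⅗ + 2*a² (O(a) = (a² + a²) + 3*(⅕) = 2*a² + ⅗ = ⅗ + 2*a²)
(41*(-41))*g(O(2)) = (41*(-41))*(3*√(⅗ + 2*2²)) = -5043*√(⅗ + 2*4) = -5043*√(⅗ + 8) = -5043*√(43/5) = -5043*√215/5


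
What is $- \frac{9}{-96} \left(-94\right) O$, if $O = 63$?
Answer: $- \frac{8883}{16} \approx -555.19$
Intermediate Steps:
$- \frac{9}{-96} \left(-94\right) O = - \frac{9}{-96} \left(-94\right) 63 = \left(-9\right) \left(- \frac{1}{96}\right) \left(-94\right) 63 = \frac{3}{32} \left(-94\right) 63 = \left(- \frac{141}{16}\right) 63 = - \frac{8883}{16}$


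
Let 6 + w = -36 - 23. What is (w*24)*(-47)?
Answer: 73320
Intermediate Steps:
w = -65 (w = -6 + (-36 - 23) = -6 - 59 = -65)
(w*24)*(-47) = -65*24*(-47) = -1560*(-47) = 73320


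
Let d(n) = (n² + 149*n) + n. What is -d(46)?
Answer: -9016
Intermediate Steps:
d(n) = n² + 150*n
-d(46) = -46*(150 + 46) = -46*196 = -1*9016 = -9016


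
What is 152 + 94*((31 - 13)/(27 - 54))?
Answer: 268/3 ≈ 89.333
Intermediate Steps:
152 + 94*((31 - 13)/(27 - 54)) = 152 + 94*(18/(-27)) = 152 + 94*(18*(-1/27)) = 152 + 94*(-2/3) = 152 - 188/3 = 268/3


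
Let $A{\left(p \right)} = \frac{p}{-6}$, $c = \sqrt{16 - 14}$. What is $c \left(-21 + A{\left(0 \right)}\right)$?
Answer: $- 21 \sqrt{2} \approx -29.698$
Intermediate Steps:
$c = \sqrt{2} \approx 1.4142$
$A{\left(p \right)} = - \frac{p}{6}$ ($A{\left(p \right)} = p \left(- \frac{1}{6}\right) = - \frac{p}{6}$)
$c \left(-21 + A{\left(0 \right)}\right) = \sqrt{2} \left(-21 - 0\right) = \sqrt{2} \left(-21 + 0\right) = \sqrt{2} \left(-21\right) = - 21 \sqrt{2}$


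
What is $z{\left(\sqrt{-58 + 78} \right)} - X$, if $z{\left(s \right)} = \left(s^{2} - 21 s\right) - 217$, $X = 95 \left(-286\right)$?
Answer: $26973 - 42 \sqrt{5} \approx 26879.0$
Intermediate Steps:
$X = -27170$
$z{\left(s \right)} = -217 + s^{2} - 21 s$
$z{\left(\sqrt{-58 + 78} \right)} - X = \left(-217 + \left(\sqrt{-58 + 78}\right)^{2} - 21 \sqrt{-58 + 78}\right) - -27170 = \left(-217 + \left(\sqrt{20}\right)^{2} - 21 \sqrt{20}\right) + 27170 = \left(-217 + \left(2 \sqrt{5}\right)^{2} - 21 \cdot 2 \sqrt{5}\right) + 27170 = \left(-217 + 20 - 42 \sqrt{5}\right) + 27170 = \left(-197 - 42 \sqrt{5}\right) + 27170 = 26973 - 42 \sqrt{5}$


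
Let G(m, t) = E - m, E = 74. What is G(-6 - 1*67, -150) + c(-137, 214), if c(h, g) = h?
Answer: 10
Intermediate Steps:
G(m, t) = 74 - m
G(-6 - 1*67, -150) + c(-137, 214) = (74 - (-6 - 1*67)) - 137 = (74 - (-6 - 67)) - 137 = (74 - 1*(-73)) - 137 = (74 + 73) - 137 = 147 - 137 = 10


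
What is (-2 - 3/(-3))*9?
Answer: -9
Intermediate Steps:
(-2 - 3/(-3))*9 = (-2 - 1/3*(-3))*9 = (-2 + 1)*9 = -1*9 = -9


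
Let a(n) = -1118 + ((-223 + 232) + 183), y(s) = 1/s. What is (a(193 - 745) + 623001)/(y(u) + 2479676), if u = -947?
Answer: 589105025/2348253171 ≈ 0.25087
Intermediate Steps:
a(n) = -926 (a(n) = -1118 + (9 + 183) = -1118 + 192 = -926)
(a(193 - 745) + 623001)/(y(u) + 2479676) = (-926 + 623001)/(1/(-947) + 2479676) = 622075/(-1/947 + 2479676) = 622075/(2348253171/947) = 622075*(947/2348253171) = 589105025/2348253171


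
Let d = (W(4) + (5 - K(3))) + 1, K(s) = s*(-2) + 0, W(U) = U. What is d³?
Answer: 4096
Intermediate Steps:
K(s) = -2*s (K(s) = -2*s + 0 = -2*s)
d = 16 (d = (4 + (5 - (-2)*3)) + 1 = (4 + (5 - 1*(-6))) + 1 = (4 + (5 + 6)) + 1 = (4 + 11) + 1 = 15 + 1 = 16)
d³ = 16³ = 4096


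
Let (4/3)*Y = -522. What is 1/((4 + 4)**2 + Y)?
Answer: -2/655 ≈ -0.0030534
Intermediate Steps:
Y = -783/2 (Y = (3/4)*(-522) = -783/2 ≈ -391.50)
1/((4 + 4)**2 + Y) = 1/((4 + 4)**2 - 783/2) = 1/(8**2 - 783/2) = 1/(64 - 783/2) = 1/(-655/2) = -2/655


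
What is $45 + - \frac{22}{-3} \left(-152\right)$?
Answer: $- \frac{3209}{3} \approx -1069.7$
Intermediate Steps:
$45 + - \frac{22}{-3} \left(-152\right) = 45 + \left(-22\right) \left(- \frac{1}{3}\right) \left(-152\right) = 45 + \frac{22}{3} \left(-152\right) = 45 - \frac{3344}{3} = - \frac{3209}{3}$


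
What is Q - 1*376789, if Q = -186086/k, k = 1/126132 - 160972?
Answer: -7650194997847715/20303720303 ≈ -3.7679e+5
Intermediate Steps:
k = -20303720303/126132 (k = 1/126132 - 160972 = -20303720303/126132 ≈ -1.6097e+5)
Q = 23471399352/20303720303 (Q = -186086/(-20303720303/126132) = -186086*(-126132/20303720303) = 23471399352/20303720303 ≈ 1.1560)
Q - 1*376789 = 23471399352/20303720303 - 1*376789 = 23471399352/20303720303 - 376789 = -7650194997847715/20303720303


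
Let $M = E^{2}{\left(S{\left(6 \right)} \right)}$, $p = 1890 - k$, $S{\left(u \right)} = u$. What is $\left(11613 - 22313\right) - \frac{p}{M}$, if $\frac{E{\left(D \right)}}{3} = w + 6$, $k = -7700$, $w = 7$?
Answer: $- \frac{16284290}{1521} \approx -10706.0$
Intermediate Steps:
$E{\left(D \right)} = 39$ ($E{\left(D \right)} = 3 \left(7 + 6\right) = 3 \cdot 13 = 39$)
$p = 9590$ ($p = 1890 - -7700 = 1890 + 7700 = 9590$)
$M = 1521$ ($M = 39^{2} = 1521$)
$\left(11613 - 22313\right) - \frac{p}{M} = \left(11613 - 22313\right) - \frac{9590}{1521} = -10700 - 9590 \cdot \frac{1}{1521} = -10700 - \frac{9590}{1521} = - \frac{16284290}{1521}$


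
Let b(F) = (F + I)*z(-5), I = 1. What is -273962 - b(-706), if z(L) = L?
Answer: -277487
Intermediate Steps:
b(F) = -5 - 5*F (b(F) = (F + 1)*(-5) = (1 + F)*(-5) = -5 - 5*F)
-273962 - b(-706) = -273962 - (-5 - 5*(-706)) = -273962 - (-5 + 3530) = -273962 - 1*3525 = -273962 - 3525 = -277487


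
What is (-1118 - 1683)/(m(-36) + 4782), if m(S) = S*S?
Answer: -2801/6078 ≈ -0.46084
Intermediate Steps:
m(S) = S²
(-1118 - 1683)/(m(-36) + 4782) = (-1118 - 1683)/((-36)² + 4782) = -2801/(1296 + 4782) = -2801/6078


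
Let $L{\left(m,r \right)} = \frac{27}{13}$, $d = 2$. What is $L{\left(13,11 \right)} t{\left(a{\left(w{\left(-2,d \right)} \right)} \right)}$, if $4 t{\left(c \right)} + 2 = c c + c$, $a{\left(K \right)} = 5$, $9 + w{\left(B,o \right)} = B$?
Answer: $\frac{189}{13} \approx 14.538$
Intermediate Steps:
$w{\left(B,o \right)} = -9 + B$
$t{\left(c \right)} = - \frac{1}{2} + \frac{c}{4} + \frac{c^{2}}{4}$ ($t{\left(c \right)} = - \frac{1}{2} + \frac{c c + c}{4} = - \frac{1}{2} + \frac{c^{2} + c}{4} = - \frac{1}{2} + \frac{c + c^{2}}{4} = - \frac{1}{2} + \left(\frac{c}{4} + \frac{c^{2}}{4}\right) = - \frac{1}{2} + \frac{c}{4} + \frac{c^{2}}{4}$)
$L{\left(m,r \right)} = \frac{27}{13}$ ($L{\left(m,r \right)} = 27 \cdot \frac{1}{13} = \frac{27}{13}$)
$L{\left(13,11 \right)} t{\left(a{\left(w{\left(-2,d \right)} \right)} \right)} = \frac{27 \left(- \frac{1}{2} + \frac{1}{4} \cdot 5 + \frac{5^{2}}{4}\right)}{13} = \frac{27 \left(- \frac{1}{2} + \frac{5}{4} + \frac{1}{4} \cdot 25\right)}{13} = \frac{27 \left(- \frac{1}{2} + \frac{5}{4} + \frac{25}{4}\right)}{13} = \frac{27}{13} \cdot 7 = \frac{189}{13}$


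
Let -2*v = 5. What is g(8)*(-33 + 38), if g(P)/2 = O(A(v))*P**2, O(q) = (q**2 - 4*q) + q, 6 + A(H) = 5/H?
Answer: 56320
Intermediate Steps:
v = -5/2 (v = -1/2*5 = -5/2 ≈ -2.5000)
A(H) = -6 + 5/H
O(q) = q**2 - 3*q
g(P) = 176*P**2 (g(P) = 2*(((-6 + 5/(-5/2))*(-3 + (-6 + 5/(-5/2))))*P**2) = 2*(((-6 + 5*(-2/5))*(-3 + (-6 + 5*(-2/5))))*P**2) = 2*(((-6 - 2)*(-3 + (-6 - 2)))*P**2) = 2*((-8*(-3 - 8))*P**2) = 2*((-8*(-11))*P**2) = 2*(88*P**2) = 176*P**2)
g(8)*(-33 + 38) = (176*8**2)*(-33 + 38) = (176*64)*5 = 11264*5 = 56320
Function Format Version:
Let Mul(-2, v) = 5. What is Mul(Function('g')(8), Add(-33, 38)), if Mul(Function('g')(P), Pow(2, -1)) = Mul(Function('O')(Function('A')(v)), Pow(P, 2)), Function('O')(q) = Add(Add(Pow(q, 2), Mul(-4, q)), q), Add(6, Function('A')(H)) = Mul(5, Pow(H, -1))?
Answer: 56320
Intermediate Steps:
v = Rational(-5, 2) (v = Mul(Rational(-1, 2), 5) = Rational(-5, 2) ≈ -2.5000)
Function('A')(H) = Add(-6, Mul(5, Pow(H, -1)))
Function('O')(q) = Add(Pow(q, 2), Mul(-3, q))
Function('g')(P) = Mul(176, Pow(P, 2)) (Function('g')(P) = Mul(2, Mul(Mul(Add(-6, Mul(5, Pow(Rational(-5, 2), -1))), Add(-3, Add(-6, Mul(5, Pow(Rational(-5, 2), -1))))), Pow(P, 2))) = Mul(2, Mul(Mul(Add(-6, Mul(5, Rational(-2, 5))), Add(-3, Add(-6, Mul(5, Rational(-2, 5))))), Pow(P, 2))) = Mul(2, Mul(Mul(Add(-6, -2), Add(-3, Add(-6, -2))), Pow(P, 2))) = Mul(2, Mul(Mul(-8, Add(-3, -8)), Pow(P, 2))) = Mul(2, Mul(Mul(-8, -11), Pow(P, 2))) = Mul(2, Mul(88, Pow(P, 2))) = Mul(176, Pow(P, 2)))
Mul(Function('g')(8), Add(-33, 38)) = Mul(Mul(176, Pow(8, 2)), Add(-33, 38)) = Mul(Mul(176, 64), 5) = Mul(11264, 5) = 56320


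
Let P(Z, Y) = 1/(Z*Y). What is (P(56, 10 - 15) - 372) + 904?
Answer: 148959/280 ≈ 532.00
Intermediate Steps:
P(Z, Y) = 1/(Y*Z)
(P(56, 10 - 15) - 372) + 904 = (1/((10 - 15)*56) - 372) + 904 = ((1/56)/(-5) - 372) + 904 = (-⅕*1/56 - 372) + 904 = (-1/280 - 372) + 904 = -104161/280 + 904 = 148959/280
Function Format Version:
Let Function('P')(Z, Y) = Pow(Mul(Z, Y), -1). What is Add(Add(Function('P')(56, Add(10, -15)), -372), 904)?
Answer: Rational(148959, 280) ≈ 532.00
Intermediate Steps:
Function('P')(Z, Y) = Mul(Pow(Y, -1), Pow(Z, -1)) (Function('P')(Z, Y) = Pow(Mul(Y, Z), -1) = Mul(Pow(Y, -1), Pow(Z, -1)))
Add(Add(Function('P')(56, Add(10, -15)), -372), 904) = Add(Add(Mul(Pow(Add(10, -15), -1), Pow(56, -1)), -372), 904) = Add(Add(Mul(Pow(-5, -1), Rational(1, 56)), -372), 904) = Add(Add(Mul(Rational(-1, 5), Rational(1, 56)), -372), 904) = Add(Add(Rational(-1, 280), -372), 904) = Add(Rational(-104161, 280), 904) = Rational(148959, 280)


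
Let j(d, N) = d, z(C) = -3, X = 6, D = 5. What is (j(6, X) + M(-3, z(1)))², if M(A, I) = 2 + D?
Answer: 169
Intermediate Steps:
M(A, I) = 7 (M(A, I) = 2 + 5 = 7)
(j(6, X) + M(-3, z(1)))² = (6 + 7)² = 13² = 169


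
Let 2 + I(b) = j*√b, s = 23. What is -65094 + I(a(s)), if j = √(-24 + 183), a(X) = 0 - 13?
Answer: -65096 + I*√2067 ≈ -65096.0 + 45.464*I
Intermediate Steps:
a(X) = -13
j = √159 ≈ 12.610
I(b) = -2 + √159*√b
-65094 + I(a(s)) = -65094 + (-2 + √159*√(-13)) = -65094 + (-2 + √159*(I*√13)) = -65094 + (-2 + I*√2067) = -65096 + I*√2067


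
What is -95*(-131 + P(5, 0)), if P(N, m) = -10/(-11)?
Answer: 135945/11 ≈ 12359.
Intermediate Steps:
P(N, m) = 10/11 (P(N, m) = -10*(-1/11) = 10/11)
-95*(-131 + P(5, 0)) = -95*(-131 + 10/11) = -95*(-1431/11) = 135945/11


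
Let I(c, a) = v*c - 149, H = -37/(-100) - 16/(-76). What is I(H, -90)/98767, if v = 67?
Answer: -209199/187657300 ≈ -0.0011148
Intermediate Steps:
H = 1103/1900 (H = -37*(-1/100) - 16*(-1/76) = 37/100 + 4/19 = 1103/1900 ≈ 0.58053)
I(c, a) = -149 + 67*c (I(c, a) = 67*c - 149 = -149 + 67*c)
I(H, -90)/98767 = (-149 + 67*(1103/1900))/98767 = (-149 + 73901/1900)*(1/98767) = -209199/1900*1/98767 = -209199/187657300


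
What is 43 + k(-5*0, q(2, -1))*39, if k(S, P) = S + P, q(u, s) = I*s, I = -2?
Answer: 121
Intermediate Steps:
q(u, s) = -2*s
k(S, P) = P + S
43 + k(-5*0, q(2, -1))*39 = 43 + (-2*(-1) - 5*0)*39 = 43 + (2 + 0)*39 = 43 + 2*39 = 43 + 78 = 121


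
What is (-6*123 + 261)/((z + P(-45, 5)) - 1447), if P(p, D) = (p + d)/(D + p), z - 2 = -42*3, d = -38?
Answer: 2120/6973 ≈ 0.30403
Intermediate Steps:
z = -124 (z = 2 - 42*3 = 2 - 126 = -124)
P(p, D) = (-38 + p)/(D + p) (P(p, D) = (p - 38)/(D + p) = (-38 + p)/(D + p))
(-6*123 + 261)/((z + P(-45, 5)) - 1447) = (-6*123 + 261)/((-124 + (-38 - 45)/(5 - 45)) - 1447) = (-738 + 261)/((-124 - 83/(-40)) - 1447) = -477/((-124 - 1/40*(-83)) - 1447) = -477/((-124 + 83/40) - 1447) = -477/(-4877/40 - 1447) = -477/(-62757/40) = -477*(-40/62757) = 2120/6973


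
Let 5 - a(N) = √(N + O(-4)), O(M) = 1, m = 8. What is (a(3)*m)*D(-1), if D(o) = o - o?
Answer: 0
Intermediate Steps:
D(o) = 0
a(N) = 5 - √(1 + N) (a(N) = 5 - √(N + 1) = 5 - √(1 + N))
(a(3)*m)*D(-1) = ((5 - √(1 + 3))*8)*0 = ((5 - √4)*8)*0 = ((5 - 1*2)*8)*0 = ((5 - 2)*8)*0 = (3*8)*0 = 24*0 = 0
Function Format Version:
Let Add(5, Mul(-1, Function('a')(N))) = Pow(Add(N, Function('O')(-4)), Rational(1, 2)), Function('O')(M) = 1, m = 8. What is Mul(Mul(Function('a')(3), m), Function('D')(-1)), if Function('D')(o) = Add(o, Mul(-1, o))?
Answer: 0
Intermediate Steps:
Function('D')(o) = 0
Function('a')(N) = Add(5, Mul(-1, Pow(Add(1, N), Rational(1, 2)))) (Function('a')(N) = Add(5, Mul(-1, Pow(Add(N, 1), Rational(1, 2)))) = Add(5, Mul(-1, Pow(Add(1, N), Rational(1, 2)))))
Mul(Mul(Function('a')(3), m), Function('D')(-1)) = Mul(Mul(Add(5, Mul(-1, Pow(Add(1, 3), Rational(1, 2)))), 8), 0) = Mul(Mul(Add(5, Mul(-1, Pow(4, Rational(1, 2)))), 8), 0) = Mul(Mul(Add(5, Mul(-1, 2)), 8), 0) = Mul(Mul(Add(5, -2), 8), 0) = Mul(Mul(3, 8), 0) = Mul(24, 0) = 0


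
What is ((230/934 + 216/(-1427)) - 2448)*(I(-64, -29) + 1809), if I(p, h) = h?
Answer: -2903724678220/666409 ≈ -4.3573e+6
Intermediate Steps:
((230/934 + 216/(-1427)) - 2448)*(I(-64, -29) + 1809) = ((230/934 + 216/(-1427)) - 2448)*(-29 + 1809) = ((230*(1/934) + 216*(-1/1427)) - 2448)*1780 = ((115/467 - 216/1427) - 2448)*1780 = (63233/666409 - 2448)*1780 = -1631305999/666409*1780 = -2903724678220/666409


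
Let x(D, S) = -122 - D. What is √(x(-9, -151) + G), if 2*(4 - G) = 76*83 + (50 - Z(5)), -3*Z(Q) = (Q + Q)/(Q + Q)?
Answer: I*√118374/6 ≈ 57.343*I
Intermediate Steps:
Z(Q) = -⅓ (Z(Q) = -(Q + Q)/(3*(Q + Q)) = -2*Q/(3*(2*Q)) = -2*Q*1/(2*Q)/3 = -⅓*1 = -⅓)
G = -19051/6 (G = 4 - (76*83 + (50 - 1*(-⅓)))/2 = 4 - (6308 + (50 + ⅓))/2 = 4 - (6308 + 151/3)/2 = 4 - ½*19075/3 = 4 - 19075/6 = -19051/6 ≈ -3175.2)
√(x(-9, -151) + G) = √((-122 - 1*(-9)) - 19051/6) = √((-122 + 9) - 19051/6) = √(-113 - 19051/6) = √(-19729/6) = I*√118374/6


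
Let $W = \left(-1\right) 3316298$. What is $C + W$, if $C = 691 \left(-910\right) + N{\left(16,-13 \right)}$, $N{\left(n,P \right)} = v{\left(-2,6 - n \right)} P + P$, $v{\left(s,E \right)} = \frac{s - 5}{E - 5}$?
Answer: $- \frac{59176906}{15} \approx -3.9451 \cdot 10^{6}$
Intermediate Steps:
$v{\left(s,E \right)} = \frac{-5 + s}{-5 + E}$
$N{\left(n,P \right)} = P - \frac{7 P}{1 - n}$ ($N{\left(n,P \right)} = \frac{-5 - 2}{-5 - \left(-6 + n\right)} P + P = \frac{1}{1 - n} \left(-7\right) P + P = - \frac{7}{1 - n} P + P = - \frac{7 P}{1 - n} + P = P - \frac{7 P}{1 - n}$)
$W = -3316298$
$C = - \frac{9432436}{15}$ ($C = 691 \left(-910\right) - \frac{13 \left(6 + 16\right)}{-1 + 16} = -628810 - 13 \cdot \frac{1}{15} \cdot 22 = -628810 - \frac{13}{15} \cdot 22 = -628810 - \frac{286}{15} = - \frac{9432436}{15} \approx -6.2883 \cdot 10^{5}$)
$C + W = - \frac{9432436}{15} - 3316298 = - \frac{59176906}{15}$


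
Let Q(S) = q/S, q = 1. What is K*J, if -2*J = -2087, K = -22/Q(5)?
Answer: -114785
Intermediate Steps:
Q(S) = 1/S
K = -110 (K = -22/(1/5) = -22/1/5 = -22*5 = -110)
J = 2087/2 (J = -1/2*(-2087) = 2087/2 ≈ 1043.5)
K*J = -110*2087/2 = -114785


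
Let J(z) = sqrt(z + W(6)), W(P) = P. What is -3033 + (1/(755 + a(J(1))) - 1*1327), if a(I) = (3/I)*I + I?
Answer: -2505067762/574557 - sqrt(7)/574557 ≈ -4360.0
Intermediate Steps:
J(z) = sqrt(6 + z) (J(z) = sqrt(z + 6) = sqrt(6 + z))
a(I) = 3 + I
-3033 + (1/(755 + a(J(1))) - 1*1327) = -3033 + (1/(755 + (3 + sqrt(6 + 1))) - 1*1327) = -3033 + (1/(755 + (3 + sqrt(7))) - 1327) = -3033 + (1/(758 + sqrt(7)) - 1327) = -3033 + (-1327 + 1/(758 + sqrt(7))) = -4360 + 1/(758 + sqrt(7))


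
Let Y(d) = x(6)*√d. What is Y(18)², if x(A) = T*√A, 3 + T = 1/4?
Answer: 3267/4 ≈ 816.75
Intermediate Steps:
T = -11/4 (T = -3 + 1/4 = -3 + ¼ = -11/4 ≈ -2.7500)
x(A) = -11*√A/4
Y(d) = -11*√6*√d/4 (Y(d) = (-11*√6/4)*√d = -11*√6*√d/4)
Y(18)² = (-11*√6*√18/4)² = (-11*√6*3*√2/4)² = (-33*√3/2)² = 3267/4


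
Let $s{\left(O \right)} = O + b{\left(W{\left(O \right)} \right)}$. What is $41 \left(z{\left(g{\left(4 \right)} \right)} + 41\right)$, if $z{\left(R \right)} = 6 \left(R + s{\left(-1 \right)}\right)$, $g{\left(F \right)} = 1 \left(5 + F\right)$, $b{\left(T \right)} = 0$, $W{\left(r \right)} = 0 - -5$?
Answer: $3649$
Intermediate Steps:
$W{\left(r \right)} = 5$ ($W{\left(r \right)} = 0 + 5 = 5$)
$s{\left(O \right)} = O$ ($s{\left(O \right)} = O + 0 = O$)
$g{\left(F \right)} = 5 + F$
$z{\left(R \right)} = -6 + 6 R$ ($z{\left(R \right)} = 6 \left(R - 1\right) = 6 \left(-1 + R\right) = -6 + 6 R$)
$41 \left(z{\left(g{\left(4 \right)} \right)} + 41\right) = 41 \left(\left(-6 + 6 \left(5 + 4\right)\right) + 41\right) = 41 \left(\left(-6 + 6 \cdot 9\right) + 41\right) = 41 \left(\left(-6 + 54\right) + 41\right) = 41 \left(48 + 41\right) = 41 \cdot 89 = 3649$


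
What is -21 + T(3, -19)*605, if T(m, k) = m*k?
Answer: -34506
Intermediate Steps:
T(m, k) = k*m
-21 + T(3, -19)*605 = -21 - 19*3*605 = -21 - 57*605 = -21 - 34485 = -34506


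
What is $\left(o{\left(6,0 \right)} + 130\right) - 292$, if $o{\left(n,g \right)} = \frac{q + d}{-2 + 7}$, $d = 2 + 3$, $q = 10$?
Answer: $-159$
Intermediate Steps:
$d = 5$
$o{\left(n,g \right)} = 3$ ($o{\left(n,g \right)} = \frac{10 + 5}{-2 + 7} = \frac{15}{5} = 15 \cdot \frac{1}{5} = 3$)
$\left(o{\left(6,0 \right)} + 130\right) - 292 = \left(3 + 130\right) - 292 = 133 - 292 = -159$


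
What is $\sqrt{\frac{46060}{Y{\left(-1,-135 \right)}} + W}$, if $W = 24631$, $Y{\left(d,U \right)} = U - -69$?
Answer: $\frac{\sqrt{26063169}}{33} \approx 154.7$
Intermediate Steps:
$Y{\left(d,U \right)} = 69 + U$ ($Y{\left(d,U \right)} = U + 69 = 69 + U$)
$\sqrt{\frac{46060}{Y{\left(-1,-135 \right)}} + W} = \sqrt{\frac{46060}{69 - 135} + 24631} = \sqrt{\frac{46060}{-66} + 24631} = \sqrt{46060 \left(- \frac{1}{66}\right) + 24631} = \sqrt{- \frac{23030}{33} + 24631} = \sqrt{\frac{789793}{33}} = \frac{\sqrt{26063169}}{33}$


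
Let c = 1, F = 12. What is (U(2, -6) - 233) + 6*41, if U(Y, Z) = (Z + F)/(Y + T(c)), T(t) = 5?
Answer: 97/7 ≈ 13.857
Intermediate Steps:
U(Y, Z) = (12 + Z)/(5 + Y) (U(Y, Z) = (Z + 12)/(Y + 5) = (12 + Z)/(5 + Y))
(U(2, -6) - 233) + 6*41 = ((12 - 6)/(5 + 2) - 233) + 6*41 = (6/7 - 233) + 246 = -1625/7 + 246 = 97/7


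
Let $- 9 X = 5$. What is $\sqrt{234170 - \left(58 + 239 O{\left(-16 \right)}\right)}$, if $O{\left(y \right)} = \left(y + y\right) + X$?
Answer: $\frac{\sqrt{2177035}}{3} \approx 491.83$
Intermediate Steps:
$X = - \frac{5}{9}$ ($X = \left(- \frac{1}{9}\right) 5 = - \frac{5}{9} \approx -0.55556$)
$O{\left(y \right)} = - \frac{5}{9} + 2 y$ ($O{\left(y \right)} = \left(y + y\right) - \frac{5}{9} = 2 y - \frac{5}{9} = - \frac{5}{9} + 2 y$)
$\sqrt{234170 - \left(58 + 239 O{\left(-16 \right)}\right)} = \sqrt{234170 - \left(58 + 239 \left(- \frac{5}{9} + 2 \left(-16\right)\right)\right)} = \sqrt{234170 - \left(58 + 239 \left(- \frac{5}{9} - 32\right)\right)} = \sqrt{234170 - - \frac{69505}{9}} = \sqrt{234170 + \left(-58 + \frac{70027}{9}\right)} = \sqrt{234170 + \frac{69505}{9}} = \sqrt{\frac{2177035}{9}} = \frac{\sqrt{2177035}}{3}$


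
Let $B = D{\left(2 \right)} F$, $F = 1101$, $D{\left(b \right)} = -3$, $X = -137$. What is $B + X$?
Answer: $-3440$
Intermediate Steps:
$B = -3303$ ($B = \left(-3\right) 1101 = -3303$)
$B + X = -3303 - 137 = -3440$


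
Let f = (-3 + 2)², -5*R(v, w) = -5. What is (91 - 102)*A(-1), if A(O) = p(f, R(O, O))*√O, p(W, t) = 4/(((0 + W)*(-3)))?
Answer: 44*I/3 ≈ 14.667*I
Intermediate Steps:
R(v, w) = 1 (R(v, w) = -⅕*(-5) = 1)
f = 1 (f = (-1)² = 1)
p(W, t) = -4/(3*W) (p(W, t) = 4/((W*(-3))) = 4/((-3*W)) = 4*(-1/(3*W)) = -4/(3*W))
A(O) = -4*√O/3 (A(O) = (-4/3/1)*√O = (-4/3*1)*√O = -4*√O/3)
(91 - 102)*A(-1) = (91 - 102)*(-4*I/3) = -(-44)*I/3 = 44*I/3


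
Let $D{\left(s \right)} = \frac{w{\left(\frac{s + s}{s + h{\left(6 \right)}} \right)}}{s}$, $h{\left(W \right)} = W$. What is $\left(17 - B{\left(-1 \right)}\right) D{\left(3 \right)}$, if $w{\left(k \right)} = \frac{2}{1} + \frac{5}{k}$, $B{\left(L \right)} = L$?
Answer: $57$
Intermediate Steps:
$w{\left(k \right)} = 2 + \frac{5}{k}$ ($w{\left(k \right)} = 2 \cdot 1 + \frac{5}{k} = 2 + \frac{5}{k}$)
$D{\left(s \right)} = \frac{2 + \frac{5 \left(6 + s\right)}{2 s}}{s}$ ($D{\left(s \right)} = \frac{2 + \frac{5}{\left(s + s\right) \frac{1}{s + 6}}}{s} = \frac{2 + \frac{5}{2 s \frac{1}{6 + s}}}{s} = \frac{2 + 5 \frac{6 + s}{2 s}}{s} = \frac{2 + \frac{5 \left(6 + s\right)}{2 s}}{s}$)
$\left(17 - B{\left(-1 \right)}\right) D{\left(3 \right)} = \left(17 - -1\right) \frac{3 \left(10 + 3 \cdot 3\right)}{2 \cdot 9} = \left(17 + 1\right) \frac{3}{2} \cdot \frac{1}{9} \left(10 + 9\right) = 18 \cdot \frac{3}{2} \cdot \frac{1}{9} \cdot 19 = 18 \cdot \frac{19}{6} = 57$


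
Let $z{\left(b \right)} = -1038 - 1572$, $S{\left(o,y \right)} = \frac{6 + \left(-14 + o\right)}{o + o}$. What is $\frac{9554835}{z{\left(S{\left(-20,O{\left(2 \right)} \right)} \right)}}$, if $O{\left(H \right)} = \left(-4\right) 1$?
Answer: $- \frac{636989}{174} \approx -3660.9$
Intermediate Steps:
$O{\left(H \right)} = -4$
$S{\left(o,y \right)} = \frac{-8 + o}{2 o}$
$z{\left(b \right)} = -2610$ ($z{\left(b \right)} = -1038 - 1572 = -2610$)
$\frac{9554835}{z{\left(S{\left(-20,O{\left(2 \right)} \right)} \right)}} = \frac{9554835}{-2610} = 9554835 \left(- \frac{1}{2610}\right) = - \frac{636989}{174}$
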